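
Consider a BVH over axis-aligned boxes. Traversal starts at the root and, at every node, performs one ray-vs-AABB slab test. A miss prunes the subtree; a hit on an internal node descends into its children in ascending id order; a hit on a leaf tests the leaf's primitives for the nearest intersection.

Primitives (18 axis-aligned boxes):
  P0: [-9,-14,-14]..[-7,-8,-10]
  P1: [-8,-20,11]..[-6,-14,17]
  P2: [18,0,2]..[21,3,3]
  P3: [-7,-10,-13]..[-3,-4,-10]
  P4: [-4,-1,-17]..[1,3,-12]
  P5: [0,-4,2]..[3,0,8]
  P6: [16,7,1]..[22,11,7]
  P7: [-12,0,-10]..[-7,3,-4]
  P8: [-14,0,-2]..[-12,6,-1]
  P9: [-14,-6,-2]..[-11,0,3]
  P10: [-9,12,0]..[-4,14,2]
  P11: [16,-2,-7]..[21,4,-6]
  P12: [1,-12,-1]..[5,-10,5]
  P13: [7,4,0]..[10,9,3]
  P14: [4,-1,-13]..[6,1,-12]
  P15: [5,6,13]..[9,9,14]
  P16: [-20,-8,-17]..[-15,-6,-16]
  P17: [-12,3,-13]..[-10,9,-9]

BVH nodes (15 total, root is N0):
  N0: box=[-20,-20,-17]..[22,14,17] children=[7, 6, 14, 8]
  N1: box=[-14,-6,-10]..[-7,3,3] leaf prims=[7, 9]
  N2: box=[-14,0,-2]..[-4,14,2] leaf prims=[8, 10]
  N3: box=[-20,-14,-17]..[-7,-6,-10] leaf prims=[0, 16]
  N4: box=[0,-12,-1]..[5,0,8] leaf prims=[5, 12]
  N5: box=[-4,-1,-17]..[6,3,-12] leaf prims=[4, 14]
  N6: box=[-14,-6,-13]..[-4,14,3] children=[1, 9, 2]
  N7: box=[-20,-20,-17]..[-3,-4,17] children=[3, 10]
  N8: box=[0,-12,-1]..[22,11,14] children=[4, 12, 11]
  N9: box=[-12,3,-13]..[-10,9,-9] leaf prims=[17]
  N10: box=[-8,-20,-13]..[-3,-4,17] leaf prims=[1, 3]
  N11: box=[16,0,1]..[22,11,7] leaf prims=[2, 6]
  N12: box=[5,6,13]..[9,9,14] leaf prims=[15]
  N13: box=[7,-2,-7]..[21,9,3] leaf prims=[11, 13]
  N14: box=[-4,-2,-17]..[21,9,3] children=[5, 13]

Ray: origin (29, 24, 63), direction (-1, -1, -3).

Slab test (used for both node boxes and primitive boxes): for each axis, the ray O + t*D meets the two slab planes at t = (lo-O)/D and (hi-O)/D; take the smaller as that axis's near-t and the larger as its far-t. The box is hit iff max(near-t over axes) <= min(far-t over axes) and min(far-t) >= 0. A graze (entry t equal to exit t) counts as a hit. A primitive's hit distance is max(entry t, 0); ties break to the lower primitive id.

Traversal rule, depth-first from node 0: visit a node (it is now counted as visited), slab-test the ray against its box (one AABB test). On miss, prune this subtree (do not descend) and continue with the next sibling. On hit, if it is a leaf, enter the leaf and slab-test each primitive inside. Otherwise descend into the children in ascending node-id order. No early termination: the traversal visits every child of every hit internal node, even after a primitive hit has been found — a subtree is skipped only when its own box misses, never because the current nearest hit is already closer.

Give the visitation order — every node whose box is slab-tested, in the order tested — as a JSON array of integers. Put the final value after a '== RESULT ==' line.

Traverse from the root:
N0 x:[7,49] y:[10,44] z:[46/3,80/3] -> hit [46/3,80/3], descend [6, 7, 8, 14]
  N6 x:[33,43] y:[10,30] z:[20,76/3] -> miss, prune
  N7 x:[32,49] y:[28,44] z:[46/3,80/3] -> miss, prune
  N8 x:[7,29] y:[13,36] z:[49/3,64/3] -> hit [49/3,64/3], descend [4, 11, 12]
    N4 x:[24,29] y:[24,36] z:[55/3,64/3] -> miss, prune
    N11 x:[7,13] y:[13,24] z:[56/3,62/3] -> miss, prune
    N12 x:[20,24] y:[15,18] z:[49/3,50/3] -> miss, prune
  N14 x:[8,33] y:[15,26] z:[20,80/3] -> hit [20,26], descend [5, 13]
    N5 x:[23,33] y:[21,25] z:[25,80/3] -> hit [25,25] leaf, test {P4(miss), P14@t=25}
    N13 x:[8,22] y:[15,26] z:[20,70/3] -> hit [20,22] leaf, test {P11(miss), P13@t=20}

10 AABB tests over nodes [0, 6, 7, 8, 4, 11, 12, 14, 5, 13]; 2 leaves entered; closest P13.

== RESULT ==
[0, 6, 7, 8, 4, 11, 12, 14, 5, 13]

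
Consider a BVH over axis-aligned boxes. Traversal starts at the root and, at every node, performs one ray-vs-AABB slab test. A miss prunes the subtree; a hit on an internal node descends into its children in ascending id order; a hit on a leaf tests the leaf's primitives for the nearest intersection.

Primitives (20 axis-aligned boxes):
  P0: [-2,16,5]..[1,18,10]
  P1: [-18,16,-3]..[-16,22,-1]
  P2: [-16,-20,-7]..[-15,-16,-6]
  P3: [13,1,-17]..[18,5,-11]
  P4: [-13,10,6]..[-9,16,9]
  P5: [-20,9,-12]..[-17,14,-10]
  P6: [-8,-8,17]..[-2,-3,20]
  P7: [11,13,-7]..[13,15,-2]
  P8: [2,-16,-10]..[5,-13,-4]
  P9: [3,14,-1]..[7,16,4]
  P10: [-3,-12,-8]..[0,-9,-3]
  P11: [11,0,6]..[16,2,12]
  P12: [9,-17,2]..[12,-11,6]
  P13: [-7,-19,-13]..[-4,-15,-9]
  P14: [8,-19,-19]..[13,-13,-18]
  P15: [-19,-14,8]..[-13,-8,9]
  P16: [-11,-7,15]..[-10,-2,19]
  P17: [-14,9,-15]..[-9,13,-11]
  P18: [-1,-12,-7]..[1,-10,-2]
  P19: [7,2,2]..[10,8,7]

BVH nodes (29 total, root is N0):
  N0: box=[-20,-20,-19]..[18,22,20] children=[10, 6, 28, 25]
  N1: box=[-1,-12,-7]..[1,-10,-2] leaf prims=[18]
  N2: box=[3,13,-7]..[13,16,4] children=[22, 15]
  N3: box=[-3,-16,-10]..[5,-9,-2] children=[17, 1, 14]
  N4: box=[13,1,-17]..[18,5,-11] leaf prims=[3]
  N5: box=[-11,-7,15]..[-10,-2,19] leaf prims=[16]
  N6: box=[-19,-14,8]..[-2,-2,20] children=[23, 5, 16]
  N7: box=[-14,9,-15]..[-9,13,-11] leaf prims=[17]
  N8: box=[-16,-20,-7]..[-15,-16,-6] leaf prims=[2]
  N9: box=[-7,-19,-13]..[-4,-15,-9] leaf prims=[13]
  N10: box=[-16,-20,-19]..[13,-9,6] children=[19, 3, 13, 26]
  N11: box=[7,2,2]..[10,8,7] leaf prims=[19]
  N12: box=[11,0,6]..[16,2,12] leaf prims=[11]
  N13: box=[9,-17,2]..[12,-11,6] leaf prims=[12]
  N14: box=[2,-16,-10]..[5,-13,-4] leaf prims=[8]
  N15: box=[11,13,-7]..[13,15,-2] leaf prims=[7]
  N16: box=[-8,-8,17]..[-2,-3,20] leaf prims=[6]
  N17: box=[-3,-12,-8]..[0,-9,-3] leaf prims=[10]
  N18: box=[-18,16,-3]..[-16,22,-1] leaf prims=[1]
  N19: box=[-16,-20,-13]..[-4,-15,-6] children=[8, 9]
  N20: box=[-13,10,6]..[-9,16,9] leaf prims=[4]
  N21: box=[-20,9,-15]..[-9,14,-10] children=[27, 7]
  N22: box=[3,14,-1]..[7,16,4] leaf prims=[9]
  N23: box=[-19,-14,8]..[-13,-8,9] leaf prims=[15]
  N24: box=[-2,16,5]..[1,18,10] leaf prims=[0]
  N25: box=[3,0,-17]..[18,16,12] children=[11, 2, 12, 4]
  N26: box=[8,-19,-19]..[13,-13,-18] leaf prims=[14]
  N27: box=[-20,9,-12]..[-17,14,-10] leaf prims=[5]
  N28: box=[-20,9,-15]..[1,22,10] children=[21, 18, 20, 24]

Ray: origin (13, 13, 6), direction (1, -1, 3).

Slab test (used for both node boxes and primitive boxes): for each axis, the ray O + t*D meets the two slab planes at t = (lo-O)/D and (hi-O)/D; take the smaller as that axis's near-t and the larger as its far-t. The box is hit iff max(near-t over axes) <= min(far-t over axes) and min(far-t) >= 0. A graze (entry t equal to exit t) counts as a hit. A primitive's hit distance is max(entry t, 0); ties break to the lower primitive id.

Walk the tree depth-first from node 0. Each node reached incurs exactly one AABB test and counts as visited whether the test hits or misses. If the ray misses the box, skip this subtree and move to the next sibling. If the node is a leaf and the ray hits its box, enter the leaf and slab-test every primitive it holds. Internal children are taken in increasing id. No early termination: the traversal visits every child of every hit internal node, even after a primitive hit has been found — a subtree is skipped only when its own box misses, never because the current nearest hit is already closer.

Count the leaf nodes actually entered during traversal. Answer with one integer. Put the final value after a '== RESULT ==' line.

Trace the traversal:
N0 x:[-33,5] y:[-9,33] z:[-25/3,14/3] -> hit [-25/3,14/3], descend [6, 10, 25, 28]
  N6 x:[-32,-15] y:[15,27] z:[2/3,14/3] -> miss, prune
  N10 x:[-29,0] y:[22,33] z:[-25/3,0] -> miss, prune
  N25 x:[-10,5] y:[-3,13] z:[-23/3,2] -> hit [-3,2], descend [2, 4, 11, 12]
    N2 x:[-10,0] y:[-3,0] z:[-13/3,-2/3] -> miss, prune
    N4 x:[0,5] y:[8,12] z:[-23/3,-17/3] -> miss, prune
    N11 x:[-6,-3] y:[5,11] z:[-4/3,1/3] -> miss, prune
    N12 x:[-2,3] y:[11,13] z:[0,2] -> miss, prune
  N28 x:[-33,-12] y:[-9,4] z:[-7,4/3] -> miss, prune

Visited [0, 6, 10, 25, 2, 4, 11, 12, 28]. Tests: 9 box, 0 leaf. Nearest: miss.

== RESULT ==
0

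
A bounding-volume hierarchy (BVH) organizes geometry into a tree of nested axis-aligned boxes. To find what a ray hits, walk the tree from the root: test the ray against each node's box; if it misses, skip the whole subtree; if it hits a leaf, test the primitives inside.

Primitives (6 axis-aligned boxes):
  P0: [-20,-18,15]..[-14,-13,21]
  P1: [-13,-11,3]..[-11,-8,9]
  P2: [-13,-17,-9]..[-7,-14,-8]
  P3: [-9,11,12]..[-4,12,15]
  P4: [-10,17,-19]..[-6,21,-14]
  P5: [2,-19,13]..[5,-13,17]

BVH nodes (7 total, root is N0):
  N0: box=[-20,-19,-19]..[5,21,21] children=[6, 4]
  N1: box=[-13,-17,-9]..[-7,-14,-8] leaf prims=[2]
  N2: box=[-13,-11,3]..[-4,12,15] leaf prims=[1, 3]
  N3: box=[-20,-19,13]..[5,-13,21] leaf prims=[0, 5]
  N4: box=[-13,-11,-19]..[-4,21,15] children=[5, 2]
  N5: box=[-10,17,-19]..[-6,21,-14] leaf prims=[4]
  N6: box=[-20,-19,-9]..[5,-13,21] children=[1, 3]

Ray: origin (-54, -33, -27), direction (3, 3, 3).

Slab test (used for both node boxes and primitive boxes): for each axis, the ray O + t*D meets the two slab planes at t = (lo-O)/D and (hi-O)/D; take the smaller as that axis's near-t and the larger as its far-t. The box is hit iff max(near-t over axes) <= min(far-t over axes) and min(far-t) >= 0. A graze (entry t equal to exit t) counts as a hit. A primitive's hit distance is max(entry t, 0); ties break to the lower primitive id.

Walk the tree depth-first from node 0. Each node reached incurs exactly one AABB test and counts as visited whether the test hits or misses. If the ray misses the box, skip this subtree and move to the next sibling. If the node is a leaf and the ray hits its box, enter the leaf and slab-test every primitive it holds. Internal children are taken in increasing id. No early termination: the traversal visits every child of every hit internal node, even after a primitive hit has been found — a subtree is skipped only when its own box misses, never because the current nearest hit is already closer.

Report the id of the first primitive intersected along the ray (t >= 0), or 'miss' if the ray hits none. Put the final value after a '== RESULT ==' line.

Trace the traversal:
N0 x:[34/3,59/3] y:[14/3,18] z:[8/3,16] -> hit [34/3,16], descend [4, 6]
  N4 x:[41/3,50/3] y:[22/3,18] z:[8/3,14] -> hit [41/3,14], descend [2, 5]
    N2 x:[41/3,50/3] y:[22/3,15] z:[10,14] -> hit [41/3,14] leaf, test {P1(miss), P3(miss)}
    N5 x:[44/3,16] y:[50/3,18] z:[8/3,13/3] -> miss, prune
  N6 x:[34/3,59/3] y:[14/3,20/3] z:[6,16] -> miss, prune

Summary -> nodes [0, 4, 2, 5, 6]; box-tests=5; leaf-entries=1; first=miss

== RESULT ==
miss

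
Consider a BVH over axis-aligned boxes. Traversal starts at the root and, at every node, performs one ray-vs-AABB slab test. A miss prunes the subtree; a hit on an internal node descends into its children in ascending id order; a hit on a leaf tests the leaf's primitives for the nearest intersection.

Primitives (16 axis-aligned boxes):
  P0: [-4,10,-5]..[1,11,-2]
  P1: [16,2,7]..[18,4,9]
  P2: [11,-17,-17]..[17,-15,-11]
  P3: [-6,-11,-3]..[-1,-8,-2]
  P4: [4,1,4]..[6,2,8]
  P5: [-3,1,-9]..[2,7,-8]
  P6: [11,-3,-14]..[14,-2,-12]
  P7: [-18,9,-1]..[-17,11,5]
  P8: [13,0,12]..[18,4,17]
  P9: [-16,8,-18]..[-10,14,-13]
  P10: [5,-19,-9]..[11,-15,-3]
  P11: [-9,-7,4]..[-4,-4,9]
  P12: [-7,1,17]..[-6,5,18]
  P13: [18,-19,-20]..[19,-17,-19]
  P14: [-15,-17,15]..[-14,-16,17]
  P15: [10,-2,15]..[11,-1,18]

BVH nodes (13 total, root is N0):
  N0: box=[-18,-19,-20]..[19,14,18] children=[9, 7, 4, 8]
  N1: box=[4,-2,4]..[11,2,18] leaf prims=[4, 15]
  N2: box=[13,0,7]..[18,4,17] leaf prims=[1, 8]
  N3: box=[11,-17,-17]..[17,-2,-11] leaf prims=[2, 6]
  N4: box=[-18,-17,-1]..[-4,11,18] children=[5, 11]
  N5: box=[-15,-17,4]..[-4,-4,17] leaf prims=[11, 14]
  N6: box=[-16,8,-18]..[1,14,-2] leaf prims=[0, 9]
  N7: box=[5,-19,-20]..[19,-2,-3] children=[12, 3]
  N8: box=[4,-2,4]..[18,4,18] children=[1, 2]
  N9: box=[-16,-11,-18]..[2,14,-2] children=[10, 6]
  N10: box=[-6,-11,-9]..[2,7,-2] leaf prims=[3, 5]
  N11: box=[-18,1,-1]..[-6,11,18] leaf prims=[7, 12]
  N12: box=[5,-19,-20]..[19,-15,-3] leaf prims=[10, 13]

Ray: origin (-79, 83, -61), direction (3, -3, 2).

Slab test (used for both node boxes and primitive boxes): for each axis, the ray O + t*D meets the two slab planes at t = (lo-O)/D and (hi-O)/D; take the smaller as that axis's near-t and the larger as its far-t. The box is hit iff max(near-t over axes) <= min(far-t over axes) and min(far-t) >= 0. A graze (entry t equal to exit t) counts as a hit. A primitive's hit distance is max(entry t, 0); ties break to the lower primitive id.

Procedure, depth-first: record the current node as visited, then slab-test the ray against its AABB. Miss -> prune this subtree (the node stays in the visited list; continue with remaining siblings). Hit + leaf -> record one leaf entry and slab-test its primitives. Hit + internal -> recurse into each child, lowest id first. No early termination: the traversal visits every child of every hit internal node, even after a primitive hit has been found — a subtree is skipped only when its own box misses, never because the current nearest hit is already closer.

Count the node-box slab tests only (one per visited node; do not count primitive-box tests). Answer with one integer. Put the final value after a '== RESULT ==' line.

Traverse from the root:
N0 x:[61/3,98/3] y:[23,34] z:[41/2,79/2] -> hit [23,98/3], descend [4, 7, 8, 9]
  N4 x:[61/3,25] y:[24,100/3] z:[30,79/2] -> miss, prune
  N7 x:[28,98/3] y:[85/3,34] z:[41/2,29] -> hit [85/3,29], descend [3, 12]
    N3 x:[30,32] y:[85/3,100/3] z:[22,25] -> miss, prune
    N12 x:[28,98/3] y:[98/3,34] z:[41/2,29] -> miss, prune
  N8 x:[83/3,97/3] y:[79/3,85/3] z:[65/2,79/2] -> miss, prune
  N9 x:[21,27] y:[23,94/3] z:[43/2,59/2] -> hit [23,27], descend [6, 10]
    N6 x:[21,80/3] y:[23,25] z:[43/2,59/2] -> hit [23,25] leaf, test {P0(miss), P9@t=23}
    N10 x:[73/3,27] y:[76/3,94/3] z:[26,59/2] -> hit [26,27] leaf, test {P3(miss), P5@t=26}

Visited [0, 4, 7, 3, 12, 8, 9, 6, 10]. Tests: 9 box, 2 leaf. Nearest: P9.

== RESULT ==
9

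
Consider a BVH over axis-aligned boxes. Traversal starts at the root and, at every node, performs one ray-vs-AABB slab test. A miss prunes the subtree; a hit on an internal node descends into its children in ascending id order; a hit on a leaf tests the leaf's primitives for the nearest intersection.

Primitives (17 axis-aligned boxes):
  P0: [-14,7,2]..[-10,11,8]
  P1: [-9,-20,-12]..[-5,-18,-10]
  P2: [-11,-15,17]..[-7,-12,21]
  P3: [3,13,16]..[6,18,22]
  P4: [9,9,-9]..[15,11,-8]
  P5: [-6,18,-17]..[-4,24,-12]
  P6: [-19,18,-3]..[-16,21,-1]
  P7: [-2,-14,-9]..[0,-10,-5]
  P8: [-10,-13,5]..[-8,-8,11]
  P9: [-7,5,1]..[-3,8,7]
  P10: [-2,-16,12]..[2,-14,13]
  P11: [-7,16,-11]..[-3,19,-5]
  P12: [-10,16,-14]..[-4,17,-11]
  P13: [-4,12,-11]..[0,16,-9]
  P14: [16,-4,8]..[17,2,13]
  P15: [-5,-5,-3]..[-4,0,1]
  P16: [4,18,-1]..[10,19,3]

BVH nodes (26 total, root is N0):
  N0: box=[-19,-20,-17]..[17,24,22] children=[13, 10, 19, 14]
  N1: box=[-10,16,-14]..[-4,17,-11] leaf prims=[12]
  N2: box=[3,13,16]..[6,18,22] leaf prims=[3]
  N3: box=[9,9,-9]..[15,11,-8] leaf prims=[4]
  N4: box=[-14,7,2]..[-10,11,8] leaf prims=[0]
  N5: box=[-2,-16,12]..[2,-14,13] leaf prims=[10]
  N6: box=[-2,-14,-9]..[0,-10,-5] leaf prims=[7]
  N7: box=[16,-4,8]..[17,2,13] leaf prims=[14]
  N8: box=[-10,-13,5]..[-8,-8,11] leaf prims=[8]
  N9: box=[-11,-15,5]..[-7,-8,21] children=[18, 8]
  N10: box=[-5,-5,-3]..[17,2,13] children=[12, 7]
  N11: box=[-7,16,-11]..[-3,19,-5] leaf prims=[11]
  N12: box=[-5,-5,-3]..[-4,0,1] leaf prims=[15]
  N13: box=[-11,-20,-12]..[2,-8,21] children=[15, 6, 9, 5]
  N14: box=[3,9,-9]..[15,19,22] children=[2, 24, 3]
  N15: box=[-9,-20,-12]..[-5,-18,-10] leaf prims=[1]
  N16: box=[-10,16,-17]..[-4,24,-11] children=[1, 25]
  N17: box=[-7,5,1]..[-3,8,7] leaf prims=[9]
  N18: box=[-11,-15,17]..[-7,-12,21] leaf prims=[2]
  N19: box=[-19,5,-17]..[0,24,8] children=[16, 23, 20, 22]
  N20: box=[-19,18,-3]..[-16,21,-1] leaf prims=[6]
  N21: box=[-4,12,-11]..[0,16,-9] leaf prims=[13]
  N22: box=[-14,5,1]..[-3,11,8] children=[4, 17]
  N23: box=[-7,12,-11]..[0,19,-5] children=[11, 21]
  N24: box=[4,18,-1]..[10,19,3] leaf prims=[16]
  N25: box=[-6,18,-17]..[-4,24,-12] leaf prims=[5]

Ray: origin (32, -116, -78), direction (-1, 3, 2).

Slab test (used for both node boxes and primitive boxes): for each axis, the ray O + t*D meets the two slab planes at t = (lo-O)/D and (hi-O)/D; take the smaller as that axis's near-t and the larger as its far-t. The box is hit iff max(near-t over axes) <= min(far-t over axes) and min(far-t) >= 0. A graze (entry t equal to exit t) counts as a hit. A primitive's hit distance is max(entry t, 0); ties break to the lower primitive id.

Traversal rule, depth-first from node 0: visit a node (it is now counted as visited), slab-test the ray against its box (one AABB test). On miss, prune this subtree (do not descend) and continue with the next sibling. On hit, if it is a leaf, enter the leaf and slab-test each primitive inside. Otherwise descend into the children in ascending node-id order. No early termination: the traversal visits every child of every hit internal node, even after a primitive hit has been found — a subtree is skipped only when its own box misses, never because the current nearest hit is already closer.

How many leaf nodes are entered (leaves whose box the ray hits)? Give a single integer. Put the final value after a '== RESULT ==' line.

Trace the traversal:
N0 x:[15,51] y:[32,140/3] z:[61/2,50] -> hit [32,140/3], descend [10, 13, 14, 19]
  N10 x:[15,37] y:[37,118/3] z:[75/2,91/2] -> miss, prune
  N13 x:[30,43] y:[32,36] z:[33,99/2] -> hit [33,36], descend [5, 6, 9, 15]
    N5 x:[30,34] y:[100/3,34] z:[45,91/2] -> miss, prune
    N6 x:[32,34] y:[34,106/3] z:[69/2,73/2] -> miss, prune
    N9 x:[39,43] y:[101/3,36] z:[83/2,99/2] -> miss, prune
    N15 x:[37,41] y:[32,98/3] z:[33,34] -> miss, prune
  N14 x:[17,29] y:[125/3,45] z:[69/2,50] -> miss, prune
  N19 x:[32,51] y:[121/3,140/3] z:[61/2,43] -> hit [121/3,43], descend [16, 20, 22, 23]
    N16 x:[36,42] y:[44,140/3] z:[61/2,67/2] -> miss, prune
    N20 x:[48,51] y:[134/3,137/3] z:[75/2,77/2] -> miss, prune
    N22 x:[35,46] y:[121/3,127/3] z:[79/2,43] -> hit [121/3,127/3], descend [4, 17]
      N4 x:[42,46] y:[41,127/3] z:[40,43] -> hit [42,127/3] leaf, test {P0@t=42}
      N17 x:[35,39] y:[121/3,124/3] z:[79/2,85/2] -> miss, prune
    N23 x:[32,39] y:[128/3,45] z:[67/2,73/2] -> miss, prune

Visited [0, 10, 13, 5, 6, 9, 15, 14, 19, 16, 20, 22, 4, 17, 23]. Tests: 15 box, 1 leaf. Nearest: P0.

== RESULT ==
1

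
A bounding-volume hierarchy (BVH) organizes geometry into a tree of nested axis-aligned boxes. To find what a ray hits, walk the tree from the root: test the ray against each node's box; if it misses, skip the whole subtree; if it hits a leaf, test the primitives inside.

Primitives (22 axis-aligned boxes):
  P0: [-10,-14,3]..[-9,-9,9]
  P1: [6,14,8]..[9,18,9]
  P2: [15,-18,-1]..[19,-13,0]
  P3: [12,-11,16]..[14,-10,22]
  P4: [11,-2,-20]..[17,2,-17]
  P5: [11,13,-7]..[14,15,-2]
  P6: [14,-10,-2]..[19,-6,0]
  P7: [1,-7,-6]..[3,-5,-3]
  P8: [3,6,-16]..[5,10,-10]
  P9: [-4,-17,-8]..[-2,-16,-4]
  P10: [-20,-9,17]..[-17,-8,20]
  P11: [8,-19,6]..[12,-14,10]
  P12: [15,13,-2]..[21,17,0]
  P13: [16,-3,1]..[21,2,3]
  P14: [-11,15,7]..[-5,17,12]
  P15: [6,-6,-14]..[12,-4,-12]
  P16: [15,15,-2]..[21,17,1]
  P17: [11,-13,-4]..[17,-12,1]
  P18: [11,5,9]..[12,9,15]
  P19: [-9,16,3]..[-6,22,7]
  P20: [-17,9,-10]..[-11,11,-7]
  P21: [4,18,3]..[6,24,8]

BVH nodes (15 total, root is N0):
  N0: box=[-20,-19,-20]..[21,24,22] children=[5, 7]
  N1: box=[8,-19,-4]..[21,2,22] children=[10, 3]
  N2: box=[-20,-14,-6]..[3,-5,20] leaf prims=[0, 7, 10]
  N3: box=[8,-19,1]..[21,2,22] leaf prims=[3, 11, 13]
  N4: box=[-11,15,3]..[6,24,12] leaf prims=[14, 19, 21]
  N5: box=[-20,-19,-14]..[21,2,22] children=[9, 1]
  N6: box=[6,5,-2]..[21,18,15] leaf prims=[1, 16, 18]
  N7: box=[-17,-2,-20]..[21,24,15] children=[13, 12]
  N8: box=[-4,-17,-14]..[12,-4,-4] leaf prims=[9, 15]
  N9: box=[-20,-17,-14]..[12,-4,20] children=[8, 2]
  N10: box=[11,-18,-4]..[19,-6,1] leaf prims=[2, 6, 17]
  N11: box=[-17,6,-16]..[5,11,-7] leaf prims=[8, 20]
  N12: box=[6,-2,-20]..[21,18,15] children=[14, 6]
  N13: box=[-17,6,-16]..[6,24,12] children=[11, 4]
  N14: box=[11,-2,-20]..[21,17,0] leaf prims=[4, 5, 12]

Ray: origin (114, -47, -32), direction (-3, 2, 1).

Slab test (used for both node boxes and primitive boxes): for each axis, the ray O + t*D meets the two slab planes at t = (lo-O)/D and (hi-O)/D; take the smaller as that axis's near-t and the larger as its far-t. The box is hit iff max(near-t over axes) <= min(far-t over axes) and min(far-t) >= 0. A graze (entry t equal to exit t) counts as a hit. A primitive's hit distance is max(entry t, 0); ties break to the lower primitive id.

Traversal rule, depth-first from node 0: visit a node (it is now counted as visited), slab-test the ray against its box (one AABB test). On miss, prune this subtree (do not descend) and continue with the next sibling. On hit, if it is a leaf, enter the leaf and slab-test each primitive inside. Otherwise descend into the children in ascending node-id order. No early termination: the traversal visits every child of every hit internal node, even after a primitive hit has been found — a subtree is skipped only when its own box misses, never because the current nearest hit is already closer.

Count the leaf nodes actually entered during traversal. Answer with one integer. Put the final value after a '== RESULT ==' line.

Traverse from the root:
N0 x:[31,134/3] y:[14,71/2] z:[12,54] -> hit [31,71/2], descend [5, 7]
  N5 x:[31,134/3] y:[14,49/2] z:[18,54] -> miss, prune
  N7 x:[31,131/3] y:[45/2,71/2] z:[12,47] -> hit [31,71/2], descend [12, 13]
    N12 x:[31,36] y:[45/2,65/2] z:[12,47] -> hit [31,65/2], descend [6, 14]
      N6 x:[31,36] y:[26,65/2] z:[30,47] -> hit [31,65/2] leaf, test {P1(miss), P16@t=31, P18(miss)}
      N14 x:[31,103/3] y:[45/2,32] z:[12,32] -> hit [31,32] leaf, test {P4(miss), P5(miss), P12@t=31}
    N13 x:[36,131/3] y:[53/2,71/2] z:[16,44] -> miss, prune

Summary -> nodes [0, 5, 7, 12, 6, 14, 13]; box-tests=7; leaf-entries=2; first=P12

== RESULT ==
2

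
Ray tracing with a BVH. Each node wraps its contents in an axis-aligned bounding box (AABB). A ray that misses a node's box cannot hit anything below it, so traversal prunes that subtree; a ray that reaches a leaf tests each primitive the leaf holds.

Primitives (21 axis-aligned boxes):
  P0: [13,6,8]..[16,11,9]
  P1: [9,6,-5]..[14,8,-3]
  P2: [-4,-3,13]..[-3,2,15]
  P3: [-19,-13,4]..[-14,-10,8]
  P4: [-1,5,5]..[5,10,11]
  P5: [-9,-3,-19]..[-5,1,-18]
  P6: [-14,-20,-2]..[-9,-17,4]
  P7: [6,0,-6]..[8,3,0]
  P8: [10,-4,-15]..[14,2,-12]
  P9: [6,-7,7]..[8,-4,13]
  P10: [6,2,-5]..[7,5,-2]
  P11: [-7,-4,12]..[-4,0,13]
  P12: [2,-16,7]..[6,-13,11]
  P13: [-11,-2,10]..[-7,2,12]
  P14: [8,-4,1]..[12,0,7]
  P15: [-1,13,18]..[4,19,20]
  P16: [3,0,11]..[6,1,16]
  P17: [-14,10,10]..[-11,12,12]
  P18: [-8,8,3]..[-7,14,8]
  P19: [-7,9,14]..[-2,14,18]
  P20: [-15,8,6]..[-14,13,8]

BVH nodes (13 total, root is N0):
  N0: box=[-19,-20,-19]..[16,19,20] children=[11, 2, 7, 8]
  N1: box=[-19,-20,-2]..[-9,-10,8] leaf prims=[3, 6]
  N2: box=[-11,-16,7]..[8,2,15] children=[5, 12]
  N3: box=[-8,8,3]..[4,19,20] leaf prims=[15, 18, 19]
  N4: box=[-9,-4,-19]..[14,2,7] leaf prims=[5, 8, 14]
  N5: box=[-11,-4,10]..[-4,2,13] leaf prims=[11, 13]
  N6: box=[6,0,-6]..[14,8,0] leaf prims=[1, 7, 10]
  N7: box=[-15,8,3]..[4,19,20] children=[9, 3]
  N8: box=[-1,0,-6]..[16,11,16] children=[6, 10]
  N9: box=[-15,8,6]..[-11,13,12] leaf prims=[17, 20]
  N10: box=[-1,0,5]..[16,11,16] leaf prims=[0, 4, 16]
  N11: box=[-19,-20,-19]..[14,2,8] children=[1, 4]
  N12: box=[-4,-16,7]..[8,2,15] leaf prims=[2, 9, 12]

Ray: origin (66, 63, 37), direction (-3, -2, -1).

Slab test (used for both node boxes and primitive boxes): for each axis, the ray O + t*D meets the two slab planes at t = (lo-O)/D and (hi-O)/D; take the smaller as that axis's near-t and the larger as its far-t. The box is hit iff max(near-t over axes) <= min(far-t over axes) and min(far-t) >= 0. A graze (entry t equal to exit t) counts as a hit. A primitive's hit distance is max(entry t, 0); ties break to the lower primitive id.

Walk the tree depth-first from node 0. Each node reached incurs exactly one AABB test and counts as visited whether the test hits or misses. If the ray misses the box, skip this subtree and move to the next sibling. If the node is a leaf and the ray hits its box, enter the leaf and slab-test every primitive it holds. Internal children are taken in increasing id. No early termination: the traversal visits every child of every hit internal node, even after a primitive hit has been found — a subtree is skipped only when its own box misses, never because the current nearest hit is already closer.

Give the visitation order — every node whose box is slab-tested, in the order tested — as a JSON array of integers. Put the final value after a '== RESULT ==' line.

Walk:
N0 x:[50/3,85/3] y:[22,83/2] z:[17,56] -> hit [22,85/3], descend [2, 7, 8, 11]
  N2 x:[58/3,77/3] y:[61/2,79/2] z:[22,30] -> miss, prune
  N7 x:[62/3,27] y:[22,55/2] z:[17,34] -> hit [22,27], descend [3, 9]
    N3 x:[62/3,74/3] y:[22,55/2] z:[17,34] -> hit [22,74/3] leaf, test {P15(miss), P18(miss), P19(miss)}
    N9 x:[77/3,27] y:[25,55/2] z:[25,31] -> hit [77/3,27] leaf, test {P17@t=77/3, P20(miss)}
  N8 x:[50/3,67/3] y:[26,63/2] z:[21,43] -> miss, prune
  N11 x:[52/3,85/3] y:[61/2,83/2] z:[29,56] -> miss, prune

7 AABB tests over nodes [0, 2, 7, 3, 9, 8, 11]; 2 leaves entered; closest P17.

== RESULT ==
[0, 2, 7, 3, 9, 8, 11]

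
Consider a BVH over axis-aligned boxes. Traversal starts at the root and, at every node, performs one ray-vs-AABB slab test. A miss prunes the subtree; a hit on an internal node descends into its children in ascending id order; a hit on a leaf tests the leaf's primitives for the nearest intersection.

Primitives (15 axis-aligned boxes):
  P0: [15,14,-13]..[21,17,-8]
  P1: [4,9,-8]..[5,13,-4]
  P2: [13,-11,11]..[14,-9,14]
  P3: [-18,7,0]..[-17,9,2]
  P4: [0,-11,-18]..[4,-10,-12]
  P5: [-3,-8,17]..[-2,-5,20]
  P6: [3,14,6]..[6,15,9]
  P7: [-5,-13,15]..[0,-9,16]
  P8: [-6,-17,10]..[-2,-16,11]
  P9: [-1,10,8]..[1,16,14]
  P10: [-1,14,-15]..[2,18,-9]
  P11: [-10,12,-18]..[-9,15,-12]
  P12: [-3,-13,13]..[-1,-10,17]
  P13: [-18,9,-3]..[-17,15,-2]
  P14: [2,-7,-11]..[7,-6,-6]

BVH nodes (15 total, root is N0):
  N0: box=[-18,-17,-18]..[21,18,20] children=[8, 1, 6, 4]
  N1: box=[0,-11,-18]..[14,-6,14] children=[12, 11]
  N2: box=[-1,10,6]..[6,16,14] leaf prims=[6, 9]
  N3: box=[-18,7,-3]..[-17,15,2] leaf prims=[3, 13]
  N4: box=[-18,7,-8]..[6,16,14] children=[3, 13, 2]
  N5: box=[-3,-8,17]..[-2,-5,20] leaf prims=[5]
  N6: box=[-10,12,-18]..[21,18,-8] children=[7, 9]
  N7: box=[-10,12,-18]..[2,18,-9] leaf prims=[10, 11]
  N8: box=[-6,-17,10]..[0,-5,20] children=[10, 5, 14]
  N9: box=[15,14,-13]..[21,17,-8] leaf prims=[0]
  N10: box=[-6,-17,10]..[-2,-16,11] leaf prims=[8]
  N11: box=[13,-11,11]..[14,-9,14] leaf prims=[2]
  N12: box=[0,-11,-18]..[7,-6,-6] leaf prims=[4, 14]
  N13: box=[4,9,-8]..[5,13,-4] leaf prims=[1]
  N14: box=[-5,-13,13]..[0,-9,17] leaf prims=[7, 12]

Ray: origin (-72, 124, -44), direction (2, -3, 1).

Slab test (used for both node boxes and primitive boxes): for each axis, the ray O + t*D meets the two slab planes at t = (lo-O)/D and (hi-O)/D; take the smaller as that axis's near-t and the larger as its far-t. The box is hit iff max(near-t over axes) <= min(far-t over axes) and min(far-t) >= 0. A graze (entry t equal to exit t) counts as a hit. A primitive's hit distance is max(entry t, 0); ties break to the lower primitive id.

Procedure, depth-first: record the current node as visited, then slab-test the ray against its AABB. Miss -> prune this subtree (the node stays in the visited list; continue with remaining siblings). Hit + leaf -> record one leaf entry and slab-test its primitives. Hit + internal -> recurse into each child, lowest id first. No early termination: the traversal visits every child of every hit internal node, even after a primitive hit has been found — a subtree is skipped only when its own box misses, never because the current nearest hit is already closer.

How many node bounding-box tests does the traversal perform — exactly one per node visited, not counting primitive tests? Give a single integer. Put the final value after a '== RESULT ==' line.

Walk:
N0 x:[27,93/2] y:[106/3,47] z:[26,64] -> hit [106/3,93/2], descend [1, 4, 6, 8]
  N1 x:[36,43] y:[130/3,45] z:[26,58] -> miss, prune
  N4 x:[27,39] y:[36,39] z:[36,58] -> hit [36,39], descend [2, 3, 13]
    N2 x:[71/2,39] y:[36,38] z:[50,58] -> miss, prune
    N3 x:[27,55/2] y:[109/3,39] z:[41,46] -> miss, prune
    N13 x:[38,77/2] y:[37,115/3] z:[36,40] -> hit [38,115/3] leaf, test {P1@t=38}
  N6 x:[31,93/2] y:[106/3,112/3] z:[26,36] -> hit [106/3,36], descend [7, 9]
    N7 x:[31,37] y:[106/3,112/3] z:[26,35] -> miss, prune
    N9 x:[87/2,93/2] y:[107/3,110/3] z:[31,36] -> miss, prune
  N8 x:[33,36] y:[43,47] z:[54,64] -> miss, prune

10 AABB tests over nodes [0, 1, 4, 2, 3, 13, 6, 7, 9, 8]; 1 leaf entered; closest P1.

== RESULT ==
10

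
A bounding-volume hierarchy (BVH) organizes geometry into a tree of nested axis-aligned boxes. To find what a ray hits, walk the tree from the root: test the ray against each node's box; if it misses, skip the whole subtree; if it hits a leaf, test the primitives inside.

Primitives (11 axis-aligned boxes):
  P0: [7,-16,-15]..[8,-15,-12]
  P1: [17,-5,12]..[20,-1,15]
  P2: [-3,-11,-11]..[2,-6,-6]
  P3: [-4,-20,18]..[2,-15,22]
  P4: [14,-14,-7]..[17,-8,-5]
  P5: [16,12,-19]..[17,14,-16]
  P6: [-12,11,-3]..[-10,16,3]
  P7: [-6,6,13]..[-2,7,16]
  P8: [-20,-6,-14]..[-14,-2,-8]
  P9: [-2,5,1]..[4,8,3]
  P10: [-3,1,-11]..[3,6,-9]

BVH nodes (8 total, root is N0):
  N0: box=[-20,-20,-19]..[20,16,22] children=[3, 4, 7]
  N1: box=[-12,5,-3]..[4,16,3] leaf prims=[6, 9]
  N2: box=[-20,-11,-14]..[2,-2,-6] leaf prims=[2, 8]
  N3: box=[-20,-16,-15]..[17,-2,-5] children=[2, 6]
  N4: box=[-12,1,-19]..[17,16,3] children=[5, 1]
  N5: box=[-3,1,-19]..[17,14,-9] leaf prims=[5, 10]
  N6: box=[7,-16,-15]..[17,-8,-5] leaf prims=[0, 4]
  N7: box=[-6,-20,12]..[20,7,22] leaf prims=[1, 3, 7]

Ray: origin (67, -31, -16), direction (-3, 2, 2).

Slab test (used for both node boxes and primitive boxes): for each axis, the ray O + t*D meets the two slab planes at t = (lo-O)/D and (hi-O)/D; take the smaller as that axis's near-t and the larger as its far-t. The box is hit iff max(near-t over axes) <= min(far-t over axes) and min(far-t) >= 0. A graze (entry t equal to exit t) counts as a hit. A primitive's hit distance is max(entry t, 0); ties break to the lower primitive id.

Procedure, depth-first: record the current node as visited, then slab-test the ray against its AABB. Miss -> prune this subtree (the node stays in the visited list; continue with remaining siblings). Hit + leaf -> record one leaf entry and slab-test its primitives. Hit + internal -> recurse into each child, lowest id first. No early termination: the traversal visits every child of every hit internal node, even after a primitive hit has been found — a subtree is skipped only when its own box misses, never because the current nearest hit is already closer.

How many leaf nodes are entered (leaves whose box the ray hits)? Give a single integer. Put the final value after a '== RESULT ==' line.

Walk:
N0 x:[47/3,29] y:[11/2,47/2] z:[-3/2,19] -> hit [47/3,19], descend [3, 4, 7]
  N3 x:[50/3,29] y:[15/2,29/2] z:[1/2,11/2] -> miss, prune
  N4 x:[50/3,79/3] y:[16,47/2] z:[-3/2,19/2] -> miss, prune
  N7 x:[47/3,73/3] y:[11/2,19] z:[14,19] -> hit [47/3,19] leaf, test {P1(miss), P3(miss), P7(miss)}

Visited [0, 3, 4, 7]. Tests: 4 box, 1 leaf. Nearest: miss.

== RESULT ==
1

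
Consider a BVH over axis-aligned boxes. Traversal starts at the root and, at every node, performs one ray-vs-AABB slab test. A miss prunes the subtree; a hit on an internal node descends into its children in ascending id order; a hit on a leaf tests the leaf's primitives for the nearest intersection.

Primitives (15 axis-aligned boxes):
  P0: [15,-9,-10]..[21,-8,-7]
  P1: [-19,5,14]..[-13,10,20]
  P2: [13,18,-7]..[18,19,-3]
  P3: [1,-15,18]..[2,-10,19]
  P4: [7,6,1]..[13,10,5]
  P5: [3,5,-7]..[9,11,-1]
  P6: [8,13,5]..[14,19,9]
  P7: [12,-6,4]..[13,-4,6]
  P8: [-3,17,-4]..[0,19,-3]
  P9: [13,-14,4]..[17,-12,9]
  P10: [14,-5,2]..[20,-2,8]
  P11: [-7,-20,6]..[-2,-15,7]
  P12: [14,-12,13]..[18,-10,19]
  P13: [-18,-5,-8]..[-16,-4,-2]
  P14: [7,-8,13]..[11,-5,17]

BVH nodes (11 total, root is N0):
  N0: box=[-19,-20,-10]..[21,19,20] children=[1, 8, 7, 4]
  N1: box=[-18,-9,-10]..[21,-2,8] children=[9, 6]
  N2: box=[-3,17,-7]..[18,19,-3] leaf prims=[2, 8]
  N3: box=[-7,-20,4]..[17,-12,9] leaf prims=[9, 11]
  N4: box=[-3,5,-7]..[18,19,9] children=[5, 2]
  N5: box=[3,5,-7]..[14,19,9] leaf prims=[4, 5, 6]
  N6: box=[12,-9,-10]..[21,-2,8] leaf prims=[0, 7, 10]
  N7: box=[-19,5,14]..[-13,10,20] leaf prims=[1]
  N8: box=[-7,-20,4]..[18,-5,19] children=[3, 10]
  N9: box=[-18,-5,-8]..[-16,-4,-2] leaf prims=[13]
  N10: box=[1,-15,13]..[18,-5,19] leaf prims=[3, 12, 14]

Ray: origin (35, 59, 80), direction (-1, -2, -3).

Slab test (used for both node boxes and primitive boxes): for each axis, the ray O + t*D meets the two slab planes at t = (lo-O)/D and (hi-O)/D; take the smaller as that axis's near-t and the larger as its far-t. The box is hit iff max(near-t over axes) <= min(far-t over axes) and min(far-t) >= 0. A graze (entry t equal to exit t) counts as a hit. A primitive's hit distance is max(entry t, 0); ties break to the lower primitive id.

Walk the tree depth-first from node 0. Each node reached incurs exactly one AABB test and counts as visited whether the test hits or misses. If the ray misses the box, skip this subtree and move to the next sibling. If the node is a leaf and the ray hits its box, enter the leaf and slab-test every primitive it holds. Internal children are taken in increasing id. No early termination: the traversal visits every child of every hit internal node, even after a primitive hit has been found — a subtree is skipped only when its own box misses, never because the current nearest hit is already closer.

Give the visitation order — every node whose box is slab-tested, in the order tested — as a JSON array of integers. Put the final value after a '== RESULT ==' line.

Walk:
N0 x:[14,54] y:[20,79/2] z:[20,30] -> hit [20,30], descend [1, 4, 7, 8]
  N1 x:[14,53] y:[61/2,34] z:[24,30] -> miss, prune
  N4 x:[17,38] y:[20,27] z:[71/3,29] -> hit [71/3,27], descend [2, 5]
    N2 x:[17,38] y:[20,21] z:[83/3,29] -> miss, prune
    N5 x:[21,32] y:[20,27] z:[71/3,29] -> hit [71/3,27] leaf, test {P4@t=25, P5@t=27, P6(miss)}
  N7 x:[48,54] y:[49/2,27] z:[20,22] -> miss, prune
  N8 x:[17,42] y:[32,79/2] z:[61/3,76/3] -> miss, prune

order=[0, 1, 4, 2, 5, 7, 8]  |boxes|=7  |leaves|=1  hit=P4

== RESULT ==
[0, 1, 4, 2, 5, 7, 8]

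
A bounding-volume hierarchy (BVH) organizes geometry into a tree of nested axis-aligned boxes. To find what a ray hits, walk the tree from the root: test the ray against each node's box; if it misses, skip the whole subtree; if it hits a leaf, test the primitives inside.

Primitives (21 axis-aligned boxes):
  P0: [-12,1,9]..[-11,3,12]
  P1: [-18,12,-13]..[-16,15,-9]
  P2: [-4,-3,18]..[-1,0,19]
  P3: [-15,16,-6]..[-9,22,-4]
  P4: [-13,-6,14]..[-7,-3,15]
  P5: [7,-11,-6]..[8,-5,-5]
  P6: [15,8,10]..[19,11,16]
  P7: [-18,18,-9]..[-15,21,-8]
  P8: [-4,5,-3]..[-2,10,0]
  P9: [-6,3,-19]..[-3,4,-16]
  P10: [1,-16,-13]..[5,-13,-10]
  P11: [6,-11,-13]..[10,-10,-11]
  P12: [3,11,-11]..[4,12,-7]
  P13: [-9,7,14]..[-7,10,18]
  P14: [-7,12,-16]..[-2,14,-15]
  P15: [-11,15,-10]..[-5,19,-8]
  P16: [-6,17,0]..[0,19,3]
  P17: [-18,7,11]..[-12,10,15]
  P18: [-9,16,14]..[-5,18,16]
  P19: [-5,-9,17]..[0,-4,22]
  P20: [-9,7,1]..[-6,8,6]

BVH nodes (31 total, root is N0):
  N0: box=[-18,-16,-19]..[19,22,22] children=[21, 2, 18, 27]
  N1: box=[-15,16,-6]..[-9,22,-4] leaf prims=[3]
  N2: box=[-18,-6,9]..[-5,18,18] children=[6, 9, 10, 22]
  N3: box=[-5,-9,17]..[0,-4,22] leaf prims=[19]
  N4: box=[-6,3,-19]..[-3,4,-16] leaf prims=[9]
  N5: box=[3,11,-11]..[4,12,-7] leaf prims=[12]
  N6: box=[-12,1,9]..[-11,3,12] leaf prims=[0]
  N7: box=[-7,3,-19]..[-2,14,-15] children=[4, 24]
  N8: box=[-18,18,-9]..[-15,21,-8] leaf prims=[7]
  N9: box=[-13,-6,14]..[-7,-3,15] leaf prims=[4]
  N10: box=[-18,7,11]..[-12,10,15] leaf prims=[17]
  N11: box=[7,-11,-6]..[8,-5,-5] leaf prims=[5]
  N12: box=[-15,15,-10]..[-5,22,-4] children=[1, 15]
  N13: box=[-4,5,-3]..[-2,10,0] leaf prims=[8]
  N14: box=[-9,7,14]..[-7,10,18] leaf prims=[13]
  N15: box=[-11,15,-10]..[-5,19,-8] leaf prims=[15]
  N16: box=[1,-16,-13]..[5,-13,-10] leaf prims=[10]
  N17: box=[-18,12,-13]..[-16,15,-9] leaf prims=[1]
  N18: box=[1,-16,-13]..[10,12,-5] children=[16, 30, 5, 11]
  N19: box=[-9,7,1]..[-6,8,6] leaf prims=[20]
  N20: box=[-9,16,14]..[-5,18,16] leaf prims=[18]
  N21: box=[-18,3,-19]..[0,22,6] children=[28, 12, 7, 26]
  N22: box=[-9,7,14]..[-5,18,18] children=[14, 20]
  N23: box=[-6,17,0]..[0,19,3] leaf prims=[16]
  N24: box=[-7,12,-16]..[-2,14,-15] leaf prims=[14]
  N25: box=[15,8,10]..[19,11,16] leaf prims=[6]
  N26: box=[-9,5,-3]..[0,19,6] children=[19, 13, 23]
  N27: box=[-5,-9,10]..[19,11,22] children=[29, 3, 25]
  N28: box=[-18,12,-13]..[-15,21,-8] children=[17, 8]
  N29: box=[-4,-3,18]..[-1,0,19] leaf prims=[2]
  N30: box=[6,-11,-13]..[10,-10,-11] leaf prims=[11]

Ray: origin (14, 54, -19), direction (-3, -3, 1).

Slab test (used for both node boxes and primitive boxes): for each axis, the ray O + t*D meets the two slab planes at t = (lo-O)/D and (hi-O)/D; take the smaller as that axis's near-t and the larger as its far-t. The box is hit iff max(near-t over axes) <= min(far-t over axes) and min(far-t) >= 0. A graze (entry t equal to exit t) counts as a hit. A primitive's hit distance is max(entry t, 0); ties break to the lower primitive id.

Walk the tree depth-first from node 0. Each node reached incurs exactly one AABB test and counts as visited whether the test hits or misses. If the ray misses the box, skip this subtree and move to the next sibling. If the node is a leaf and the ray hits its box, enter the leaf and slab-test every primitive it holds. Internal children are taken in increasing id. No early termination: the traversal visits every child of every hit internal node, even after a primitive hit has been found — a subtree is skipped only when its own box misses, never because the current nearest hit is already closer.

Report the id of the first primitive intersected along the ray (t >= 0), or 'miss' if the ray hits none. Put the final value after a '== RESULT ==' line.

Trace the traversal:
N0 x:[-5/3,32/3] y:[32/3,70/3] z:[0,41] -> hit [32/3,32/3], descend [2, 18, 21, 27]
  N2 x:[19/3,32/3] y:[12,20] z:[28,37] -> miss, prune
  N18 x:[4/3,13/3] y:[14,70/3] z:[6,14] -> miss, prune
  N21 x:[14/3,32/3] y:[32/3,17] z:[0,25] -> hit [32/3,32/3], descend [7, 12, 26, 28]
    N7 x:[16/3,7] y:[40/3,17] z:[0,4] -> miss, prune
    N12 x:[19/3,29/3] y:[32/3,13] z:[9,15] -> miss, prune
    N26 x:[14/3,23/3] y:[35/3,49/3] z:[16,25] -> miss, prune
    N28 x:[29/3,32/3] y:[11,14] z:[6,11] -> miss, prune
  N27 x:[-5/3,19/3] y:[43/3,21] z:[29,41] -> miss, prune

order=[0, 2, 18, 21, 7, 12, 26, 28, 27]  |boxes|=9  |leaves|=0  hit=miss

== RESULT ==
miss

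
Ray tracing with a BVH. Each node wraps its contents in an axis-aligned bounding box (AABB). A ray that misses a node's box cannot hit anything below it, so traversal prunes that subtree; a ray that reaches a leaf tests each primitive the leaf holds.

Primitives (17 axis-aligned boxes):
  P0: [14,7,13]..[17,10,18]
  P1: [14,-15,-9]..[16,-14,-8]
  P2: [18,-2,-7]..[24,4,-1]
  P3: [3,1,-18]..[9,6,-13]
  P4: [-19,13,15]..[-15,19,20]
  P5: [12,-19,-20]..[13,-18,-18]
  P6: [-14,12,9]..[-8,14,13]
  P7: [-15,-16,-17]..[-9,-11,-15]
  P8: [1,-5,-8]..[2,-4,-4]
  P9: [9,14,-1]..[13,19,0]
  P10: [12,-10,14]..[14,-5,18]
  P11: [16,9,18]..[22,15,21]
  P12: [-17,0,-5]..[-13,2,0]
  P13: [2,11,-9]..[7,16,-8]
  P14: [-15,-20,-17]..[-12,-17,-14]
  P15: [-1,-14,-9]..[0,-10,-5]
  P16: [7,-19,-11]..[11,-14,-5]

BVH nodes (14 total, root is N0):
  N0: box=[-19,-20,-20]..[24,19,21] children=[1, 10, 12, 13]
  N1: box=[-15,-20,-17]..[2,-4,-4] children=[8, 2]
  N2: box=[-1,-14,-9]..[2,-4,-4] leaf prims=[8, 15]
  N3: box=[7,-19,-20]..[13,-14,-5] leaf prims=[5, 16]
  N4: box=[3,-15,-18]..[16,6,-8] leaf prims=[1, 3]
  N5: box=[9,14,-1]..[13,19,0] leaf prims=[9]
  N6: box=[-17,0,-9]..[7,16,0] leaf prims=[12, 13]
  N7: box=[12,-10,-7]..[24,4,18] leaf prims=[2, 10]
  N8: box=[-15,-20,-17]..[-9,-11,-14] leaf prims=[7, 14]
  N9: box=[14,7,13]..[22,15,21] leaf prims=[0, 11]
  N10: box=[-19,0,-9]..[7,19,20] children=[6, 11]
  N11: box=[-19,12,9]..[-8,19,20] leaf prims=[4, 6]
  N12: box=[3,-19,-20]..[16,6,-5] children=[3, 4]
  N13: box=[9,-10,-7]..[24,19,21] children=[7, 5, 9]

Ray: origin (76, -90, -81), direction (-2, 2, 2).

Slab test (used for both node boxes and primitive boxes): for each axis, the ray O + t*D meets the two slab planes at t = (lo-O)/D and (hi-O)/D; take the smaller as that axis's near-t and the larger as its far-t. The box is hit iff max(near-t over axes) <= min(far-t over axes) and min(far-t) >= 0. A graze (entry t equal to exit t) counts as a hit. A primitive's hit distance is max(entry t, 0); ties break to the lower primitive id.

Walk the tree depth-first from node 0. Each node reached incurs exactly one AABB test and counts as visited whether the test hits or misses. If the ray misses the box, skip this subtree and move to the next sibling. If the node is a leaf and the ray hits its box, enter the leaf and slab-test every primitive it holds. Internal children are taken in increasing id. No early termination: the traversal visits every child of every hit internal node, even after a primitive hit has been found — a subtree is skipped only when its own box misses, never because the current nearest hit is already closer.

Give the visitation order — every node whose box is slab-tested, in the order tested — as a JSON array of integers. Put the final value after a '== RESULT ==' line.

Walk:
N0 x:[26,95/2] y:[35,109/2] z:[61/2,51] -> hit [35,95/2], descend [1, 10, 12, 13]
  N1 x:[37,91/2] y:[35,43] z:[32,77/2] -> hit [37,77/2], descend [2, 8]
    N2 x:[37,77/2] y:[38,43] z:[36,77/2] -> hit [38,77/2] leaf, test {P8(miss), P15@t=38}
    N8 x:[85/2,91/2] y:[35,79/2] z:[32,67/2] -> miss, prune
  N10 x:[69/2,95/2] y:[45,109/2] z:[36,101/2] -> hit [45,95/2], descend [6, 11]
    N6 x:[69/2,93/2] y:[45,53] z:[36,81/2] -> miss, prune
    N11 x:[42,95/2] y:[51,109/2] z:[45,101/2] -> miss, prune
  N12 x:[30,73/2] y:[71/2,48] z:[61/2,38] -> hit [71/2,73/2], descend [3, 4]
    N3 x:[63/2,69/2] y:[71/2,38] z:[61/2,38] -> miss, prune
    N4 x:[30,73/2] y:[75/2,48] z:[63/2,73/2] -> miss, prune
  N13 x:[26,67/2] y:[40,109/2] z:[37,51] -> miss, prune

Visited [0, 1, 2, 8, 10, 6, 11, 12, 3, 4, 13]. Tests: 11 box, 1 leaf. Nearest: P15.

== RESULT ==
[0, 1, 2, 8, 10, 6, 11, 12, 3, 4, 13]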